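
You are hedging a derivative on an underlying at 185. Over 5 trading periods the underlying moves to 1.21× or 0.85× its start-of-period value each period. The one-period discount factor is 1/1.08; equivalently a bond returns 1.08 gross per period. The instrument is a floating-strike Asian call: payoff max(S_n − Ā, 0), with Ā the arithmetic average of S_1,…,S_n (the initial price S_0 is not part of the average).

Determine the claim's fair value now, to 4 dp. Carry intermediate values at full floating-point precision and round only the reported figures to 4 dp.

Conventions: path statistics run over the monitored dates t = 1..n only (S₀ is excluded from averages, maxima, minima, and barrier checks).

price = 29.4537

No-arbitrage gives p* = (R−d)/(u−d) = 0.6389: enumerate every path, weight its payoff by its p*-probability, and discount by R^5.
Enumerate all 2^5 = 32 price paths (U = up ×1.21, D = down ×0.85); each path with k up-moves has probability p*^k·(1−p*)^(5−k).
DDDDD: Ā=116.6365, payoff=0.0000, prob=0.006141
UDDDD: Ā=166.0354, payoff=0.0000, prob=0.010864
DUDDD: Ā=152.7154, payoff=0.0000, prob=0.010864
UUDDD: Ā=217.3949, payoff=0.0000, prob=0.019221
DDUDD: Ā=141.3934, payoff=0.0000, prob=0.010864
UDUDD: Ā=201.2777, payoff=0.0000, prob=0.019221
DUUDD: Ā=187.9577, payoff=0.0000, prob=0.019221
UUUDD: Ā=267.5633, payoff=0.0000, prob=0.034006
DDDUD: Ā=131.7697, payoff=0.0000, prob=0.010864
UDDUD: Ā=187.5781, payoff=0.0000, prob=0.019221
DUDUD: Ā=174.2581, payoff=0.0000, prob=0.019221
UUDUD: Ā=248.0615, payoff=0.0000, prob=0.034006
DDUUD: Ā=162.9361, payoff=3.4049, prob=0.019221
UDUUD: Ā=231.9443, payoff=4.8470, prob=0.034006
DUUUD: Ā=218.6243, payoff=18.1670, prob=0.034006
UUUUD: Ā=311.2181, payoff=25.8612, prob=0.060165
DDDDU: Ā=123.5896, payoff=0.0000, prob=0.010864
UDDDU: Ā=175.9334, payoff=0.0000, prob=0.019221
DUDDU: Ā=162.6134, payoff=3.7276, prob=0.019221
UUDDU: Ā=231.4850, payoff=5.3063, prob=0.034006
DDUDU: Ā=151.2914, payoff=15.0496, prob=0.019221
UDUDU: Ā=215.3678, payoff=21.4235, prob=0.034006
DUUDU: Ā=202.0478, payoff=34.7435, prob=0.034006
UUUDU: Ā=287.6209, payoff=49.4584, prob=0.060165
DDDUU: Ā=141.6677, payoff=24.6733, prob=0.019221
UDDUU: Ā=201.6681, payoff=35.1231, prob=0.034006
DUDUU: Ā=188.3481, payoff=48.4431, prob=0.034006
UUDUU: Ā=268.1191, payoff=68.9602, prob=0.060165
DDUUU: Ā=177.0261, payoff=59.7651, prob=0.034006
UDUUU: Ā=252.0019, payoff=85.0774, prob=0.060165
DUUUU: Ā=238.6819, payoff=98.3974, prob=0.060165
UUUUU: Ā=339.7707, payoff=140.0716, prob=0.106445
Price = Σ prob·payoff / R^5 = 43.277104 / 1.469328 = 29.4537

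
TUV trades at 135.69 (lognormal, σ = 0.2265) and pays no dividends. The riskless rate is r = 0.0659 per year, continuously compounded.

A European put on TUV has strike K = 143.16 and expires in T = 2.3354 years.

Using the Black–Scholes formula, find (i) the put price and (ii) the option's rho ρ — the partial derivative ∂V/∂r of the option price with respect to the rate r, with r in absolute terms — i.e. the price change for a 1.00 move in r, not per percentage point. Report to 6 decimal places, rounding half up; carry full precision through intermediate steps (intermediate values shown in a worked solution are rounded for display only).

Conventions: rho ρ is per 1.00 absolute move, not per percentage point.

price = 12.011180
ρ = -130.003105

σ√T = 0.2265·√2.3354 = 0.346138
d₁ = (ln(S/K) + (r+σ²/2)T) / (σ√T) = (ln(135.69/143.16) + (0.0659+0.2265²/2)·2.3354) / 0.346138 = (-0.053590 + 0.213808) / 0.346138 = 0.462875
d₂ = d₁ − σ√T = 0.462875 − 0.346138 = 0.116737
e^{−rT} = 0.857355
N(−d₁) = 0.321727,  N(−d₂) = 0.453534
Put price V = K·e^{−rT}·N(−d₂) − S·N(−d₁) = 55.666312 − 43.655132 = 12.011180
ρ = −K·T·e^{−rT}·N(−d₂) = -130.003105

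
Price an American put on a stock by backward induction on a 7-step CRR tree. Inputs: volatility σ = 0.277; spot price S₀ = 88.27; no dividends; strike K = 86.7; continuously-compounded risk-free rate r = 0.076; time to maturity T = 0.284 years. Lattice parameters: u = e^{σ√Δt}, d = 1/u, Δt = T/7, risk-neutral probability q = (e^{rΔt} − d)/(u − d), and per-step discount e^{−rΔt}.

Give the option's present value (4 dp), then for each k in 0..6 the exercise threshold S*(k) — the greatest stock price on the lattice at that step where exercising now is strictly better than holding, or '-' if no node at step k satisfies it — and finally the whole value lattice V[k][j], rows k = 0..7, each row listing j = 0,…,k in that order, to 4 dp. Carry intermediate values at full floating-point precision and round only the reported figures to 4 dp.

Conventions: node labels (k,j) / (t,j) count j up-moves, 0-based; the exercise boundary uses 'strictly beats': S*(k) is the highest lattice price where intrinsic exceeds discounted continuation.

price = 3.8568
boundary = - - - 74.6654 70.6136 74.6654 78.9498
tree:
3.8568
5.8343 2.0081
8.5431 3.3052 0.7924
12.0346 5.2895 1.4467 0.1779
16.0864 8.1678 2.5966 0.3669 0.0000
19.9183 12.0346 4.5567 0.7568 0.0000 0.0000
23.5423 16.0864 7.7502 1.5611 0.0000 0.0000 0.0000
26.9697 19.9183 12.0346 3.2201 0.0000 0.0000 0.0000 0.0000

params: Δt=0.04057 u=1.05738 d=0.94573 q=0.51372 e^(-rΔt)=0.99692
t_7 payoffs: 26.9697 19.9183 12.0346 3.2201 0.0000 0.0000 0.0000 0.0000
t_6: node(6,0) S=63.1577 payoff=23.5423 vs cont=23.2754 → 23.5423 [stop]  node(6,1) S=70.6136 payoff=16.0864 vs cont=15.8195 → 16.0864 [stop]  node(6,2) S=78.9498 payoff=7.7502 vs cont=7.4833 → 7.7502 [stop]  node(6,3) S=88.2700 payoff=0.0000 vs cont=1.5611 → 1.5611 [wait]  node(6,4) S=98.6905 payoff=0.0000 vs cont=0.0000 → 0.0000 [wait]  node(6,5) S=110.3412 payoff=0.0000 vs cont=0.0000 → 0.0000 [wait]  node(6,6) S=123.3673 payoff=0.0000 vs cont=0.0000 → 0.0000 [wait]  ⇒ S*(6)=78.9498
t_5: node(5,0) S=66.7817 payoff=19.9183 vs cont=19.6514 → 19.9183 [stop]  node(5,1) S=74.6654 payoff=12.0346 vs cont=11.7676 → 12.0346 [stop]  node(5,2) S=83.4799 payoff=3.2201 vs cont=4.5567 → 4.5567 [wait]  node(5,3) S=93.3349 payoff=0.0000 vs cont=0.7568 → 0.7568 [wait]  node(5,4) S=104.3534 payoff=0.0000 vs cont=0.0000 → 0.0000 [wait]  node(5,5) S=116.6726 payoff=0.0000 vs cont=0.0000 → 0.0000 [wait]  ⇒ S*(5)=74.6654
t_4: node(4,0) S=70.6136 payoff=16.0864 vs cont=15.8195 → 16.0864 [stop]  node(4,1) S=78.9498 payoff=7.7502 vs cont=8.1678 → 8.1678 [wait]  node(4,2) S=88.2700 payoff=0.0000 vs cont=2.5966 → 2.5966 [wait]  node(4,3) S=98.6905 payoff=0.0000 vs cont=0.3669 → 0.3669 [wait]  node(4,4) S=110.3412 payoff=0.0000 vs cont=0.0000 → 0.0000 [wait]  ⇒ S*(4)=70.6136
t_3: node(3,0) S=74.6654 payoff=12.0346 vs cont=11.9815 → 12.0346 [stop]  node(3,1) S=83.4799 payoff=3.2201 vs cont=5.2895 → 5.2895 [wait]  node(3,2) S=93.3349 payoff=0.0000 vs cont=1.4467 → 1.4467 [wait]  node(3,3) S=104.3534 payoff=0.0000 vs cont=0.1779 → 0.1779 [wait]  ⇒ S*(3)=74.6654
t_2: node(2,0) S=78.9498 payoff=7.7502 vs cont=8.5431 → 8.5431 [wait]  node(2,1) S=88.2700 payoff=0.0000 vs cont=3.3052 → 3.3052 [wait]  node(2,2) S=98.6905 payoff=0.0000 vs cont=0.7924 → 0.7924 [wait]  ⇒ S*(2)=-
t_1: node(1,0) S=83.4799 payoff=3.2201 vs cont=5.8343 → 5.8343 [wait]  node(1,1) S=93.3349 payoff=0.0000 vs cont=2.0081 → 2.0081 [wait]  ⇒ S*(1)=-
t_0: node(0,0) S=88.2700 payoff=0.0000 vs cont=3.8568 → 3.8568 [wait]  ⇒ S*(0)=-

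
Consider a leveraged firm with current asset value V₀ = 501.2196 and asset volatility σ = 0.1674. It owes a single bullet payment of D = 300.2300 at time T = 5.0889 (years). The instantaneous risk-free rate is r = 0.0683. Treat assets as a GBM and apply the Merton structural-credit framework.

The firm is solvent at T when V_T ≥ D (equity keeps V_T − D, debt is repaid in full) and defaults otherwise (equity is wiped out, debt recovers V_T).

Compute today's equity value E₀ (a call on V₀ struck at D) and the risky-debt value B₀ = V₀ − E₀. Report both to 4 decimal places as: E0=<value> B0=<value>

Work the structural quantities from V₀ = 501.2196 against face 300.2300:
d₁ = [ln(V₀/D) + (r + σ²/2)T] / (σ√T)
   = [ln(501.2196/300.2300) + (0.0683 + 0.5·0.1674²)·5.0889] / (0.1674·√5.0889)
   = [0.512495 + 0.418874] / 0.377631 = 2.466350
d₂ = d₁ − σ√T = 2.466350 − 0.377631 = 2.088720
N(d₁) = 0.993175,  N(d₂) = 0.981634,  e^(−rT) = 0.706401
E₀ = V₀·N(d₁) − D·e^(−rT)·N(d₂)
   = 501.2196·0.993175 − 300.2300·0.706401·0.981634 = 289.611204
B₀ = V₀ − E₀ = 501.2196 − 289.611204 = 211.608396

E0=289.6112 B0=211.6084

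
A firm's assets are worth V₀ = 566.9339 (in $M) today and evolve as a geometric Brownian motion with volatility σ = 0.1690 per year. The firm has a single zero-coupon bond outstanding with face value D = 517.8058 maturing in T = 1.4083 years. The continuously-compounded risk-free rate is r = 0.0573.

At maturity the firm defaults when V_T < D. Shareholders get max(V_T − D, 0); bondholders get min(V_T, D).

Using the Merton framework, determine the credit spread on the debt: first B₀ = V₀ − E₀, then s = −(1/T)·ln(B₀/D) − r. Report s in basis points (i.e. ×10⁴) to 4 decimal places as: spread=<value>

spread=170.8244

Equity is a call on the firm's assets struck at D = 517.8058:
d₁ = [ln(V₀/D) + (r + σ²/2)T] / (σ√T)
   = [ln(566.9339/517.8058) + (0.0573 + 0.5·0.1690²)·1.4083] / (0.1690·√1.4083)
   = [0.090642 + 0.100807] / 0.200555 = 0.954596
d₂ = d₁ − σ√T = 0.954596 − 0.200555 = 0.754040
N(d₁) = 0.830109,  N(d₂) = 0.774587,  e^(−rT) = 0.922474
E₀ = V₀·N(d₁) − D·e^(−rT)·N(d₂)
   = 566.9339·0.830109 − 517.8058·0.922474·0.774587 = 100.625381
B₀ = V₀ − E₀ = 566.9339 − 100.625381 = 466.308519
spread = −(1/T)·ln(B₀/D) − r = −(1/1.4083)·ln(466.308519/517.8058) − 0.0573 = 0.01708244
in basis points: 0.01708244 × 10⁴ = 170.8244 bp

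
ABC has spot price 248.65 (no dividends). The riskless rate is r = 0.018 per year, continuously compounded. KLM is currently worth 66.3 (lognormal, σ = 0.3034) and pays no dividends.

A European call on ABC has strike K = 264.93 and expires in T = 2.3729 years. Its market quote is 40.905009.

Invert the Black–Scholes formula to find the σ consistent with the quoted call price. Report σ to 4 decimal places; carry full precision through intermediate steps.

sigma = 0.2837

At σ = 0.2837 the Black–Scholes value reproduces the quote:
σ√T = 0.2837·√2.3729 = 0.437018
d₁ = (ln(S/K) + (r+σ²/2)T) / (σ√T) = (ln(248.65/264.93) + (0.018+0.2837²/2)·2.3729) / 0.437018 = (-0.063419 + 0.138204) / 0.437018 = 0.171126
d₂ = d₁ − σ√T = 0.171126 − 0.437018 = -0.265892
e^{−rT} = 0.958187
N(d₁) = 0.567938,  N(d₂) = 0.395161
V = S·N(d₁) − K·e^{−rT}·N(d₂) = 141.217697 − 100.312688 = 40.905009 (the observed quote) — the price is monotone increasing in volatility, hence this σ is the only solution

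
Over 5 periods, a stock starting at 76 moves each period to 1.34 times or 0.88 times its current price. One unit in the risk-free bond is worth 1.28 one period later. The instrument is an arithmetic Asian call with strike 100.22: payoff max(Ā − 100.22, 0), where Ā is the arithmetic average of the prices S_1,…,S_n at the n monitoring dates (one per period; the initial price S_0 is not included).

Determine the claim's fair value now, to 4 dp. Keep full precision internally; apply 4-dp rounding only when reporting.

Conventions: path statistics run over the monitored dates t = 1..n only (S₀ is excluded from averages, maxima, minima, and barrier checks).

Set p* = 0.8696 (from d < R < u); the path-dependent value is the discounted p*-expectation over all price paths.
Enumerate all 2^5 = 32 price paths (U = up ×1.34, D = down ×0.88); each path with k up-moves has probability p*^k·(1−p*)^(5−k).
DDDDD: Ā=52.6421, payoff=0.0000, prob=0.000038
UDDDD: Ā=80.1596, payoff=0.0000, prob=0.000252
DUDDD: Ā=73.1676, payoff=0.0000, prob=0.000252
UUDDD: Ā=111.4144, payoff=11.1944, prob=0.001678
DDUDD: Ā=67.0147, payoff=0.0000, prob=0.000252
UDUDD: Ā=102.0451, payoff=1.8251, prob=0.001678
DUUDD: Ā=95.0531, payoff=0.0000, prob=0.001678
UUUDD: Ā=144.7399, payoff=44.5199, prob=0.011186
DDDUD: Ā=61.6001, payoff=0.0000, prob=0.000252
UDDUD: Ā=93.8001, payoff=0.0000, prob=0.001678
DUDUD: Ā=86.8081, payoff=0.0000, prob=0.001678
UUDUD: Ā=132.1851, payoff=31.9651, prob=0.011186
DDUUD: Ā=80.6551, payoff=0.0000, prob=0.001678
UDUUD: Ā=122.8158, payoff=22.5958, prob=0.011186
DUUUD: Ā=115.8238, payoff=15.6038, prob=0.011186
UUUUD: Ā=176.3681, payoff=76.1481, prob=0.074577
DDDDU: Ā=56.8352, payoff=0.0000, prob=0.000252
UDDDU: Ā=86.5445, payoff=0.0000, prob=0.001678
DUDDU: Ā=79.5525, payoff=0.0000, prob=0.001678
UUDDU: Ā=121.1368, payoff=20.9168, prob=0.011186
DDUDU: Ā=73.3996, payoff=0.0000, prob=0.001678
UDUDU: Ā=111.7675, payoff=11.5475, prob=0.011186
DUUDU: Ā=104.7755, payoff=4.5555, prob=0.011186
UUUDU: Ā=159.5446, payoff=59.3246, prob=0.074577
DDDUU: Ā=67.9850, payoff=0.0000, prob=0.001678
UDDUU: Ā=103.5226, payoff=3.3026, prob=0.011186
DUDUU: Ā=96.5306, payoff=0.0000, prob=0.011186
UUDUU: Ā=146.9897, payoff=46.7697, prob=0.074577
DDUUU: Ā=90.3776, payoff=0.0000, prob=0.011186
UDUUU: Ā=137.6205, payoff=37.4005, prob=0.074577
DUUUU: Ā=130.6285, payoff=30.4085, prob=0.074577
UUUUU: Ā=198.9115, payoff=98.6915, prob=0.497177
Price = Σ prob·payoff / R^5 = 69.470904 / 3.435974 = 20.2187

price = 20.2187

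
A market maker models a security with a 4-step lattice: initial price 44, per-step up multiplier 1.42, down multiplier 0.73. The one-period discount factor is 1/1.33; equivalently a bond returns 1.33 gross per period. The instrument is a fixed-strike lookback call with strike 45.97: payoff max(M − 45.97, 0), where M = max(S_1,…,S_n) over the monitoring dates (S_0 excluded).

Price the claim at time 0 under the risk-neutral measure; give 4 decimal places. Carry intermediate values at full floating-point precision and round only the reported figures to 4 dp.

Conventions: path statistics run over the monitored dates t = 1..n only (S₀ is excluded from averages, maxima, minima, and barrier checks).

price = 30.6842

With p* = (R−d)/(u−d) = 0.8696, sum probability × payoff across the paths and divide by R^4.
Enumerate all 2^4 = 16 price paths (U = up ×1.42, D = down ×0.73); each path with k up-moves has probability p*^k·(1−p*)^(4−k).
DDDD: M=32.1200, payoff=0.0000, prob=0.000289
UDDD: M=62.4800, payoff=16.5100, prob=0.001930
DUDD: M=45.6104, payoff=0.0000, prob=0.001930
UUDD: M=88.7216, payoff=42.7516, prob=0.012864
DDUD: M=33.2956, payoff=0.0000, prob=0.001930
UDUD: M=64.7668, payoff=18.7968, prob=0.012864
DUUD: M=64.7668, payoff=18.7968, prob=0.012864
UUUD: M=125.9847, payoff=80.0147, prob=0.085763
DDDU: M=32.1200, payoff=0.0000, prob=0.001930
UDDU: M=62.4800, payoff=16.5100, prob=0.012864
DUDU: M=47.2797, payoff=1.3097, prob=0.012864
UUDU: M=91.9688, payoff=45.9988, prob=0.085763
DDUU: M=47.2797, payoff=1.3097, prob=0.012864
UDUU: M=91.9688, payoff=45.9988, prob=0.085763
DUUU: M=91.9688, payoff=45.9988, prob=0.085763
UUUU: M=178.8982, payoff=132.9282, prob=0.571753
Price = Σ prob·payoff / R^4 = 96.010978 / 3.129007 = 30.6842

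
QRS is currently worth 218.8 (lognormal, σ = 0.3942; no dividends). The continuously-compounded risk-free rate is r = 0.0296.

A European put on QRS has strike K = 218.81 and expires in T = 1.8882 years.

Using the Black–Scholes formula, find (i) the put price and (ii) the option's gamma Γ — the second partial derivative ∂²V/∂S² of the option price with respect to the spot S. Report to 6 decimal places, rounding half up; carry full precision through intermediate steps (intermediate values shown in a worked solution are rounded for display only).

price = 39.735344
Γ = 0.003139

σ√T = 0.3942·√1.8882 = 0.541677
d₁ = (ln(S/K) + (r+σ²/2)T) / (σ√T) = (ln(218.8/218.81) + (0.0296+0.3942²/2)·1.8882) / 0.541677 = (-0.000046 + 0.202598) / 0.541677 = 0.373935
d₂ = d₁ − σ√T = 0.373935 − 0.541677 = -0.167742
e^{−rT} = 0.945642
N(−d₁) = 0.354226,  N(−d₂) = 0.566607
Put price V = K·e^{−rT}·N(−d₂) − S·N(−d₁) = 117.240058 − 77.504714 = 39.735344
φ(d₁) = (1/√(2π))·e^{−d₁²/2} = 0.372003
Γ = φ(d₁) / (S·σ·√T) = 0.003139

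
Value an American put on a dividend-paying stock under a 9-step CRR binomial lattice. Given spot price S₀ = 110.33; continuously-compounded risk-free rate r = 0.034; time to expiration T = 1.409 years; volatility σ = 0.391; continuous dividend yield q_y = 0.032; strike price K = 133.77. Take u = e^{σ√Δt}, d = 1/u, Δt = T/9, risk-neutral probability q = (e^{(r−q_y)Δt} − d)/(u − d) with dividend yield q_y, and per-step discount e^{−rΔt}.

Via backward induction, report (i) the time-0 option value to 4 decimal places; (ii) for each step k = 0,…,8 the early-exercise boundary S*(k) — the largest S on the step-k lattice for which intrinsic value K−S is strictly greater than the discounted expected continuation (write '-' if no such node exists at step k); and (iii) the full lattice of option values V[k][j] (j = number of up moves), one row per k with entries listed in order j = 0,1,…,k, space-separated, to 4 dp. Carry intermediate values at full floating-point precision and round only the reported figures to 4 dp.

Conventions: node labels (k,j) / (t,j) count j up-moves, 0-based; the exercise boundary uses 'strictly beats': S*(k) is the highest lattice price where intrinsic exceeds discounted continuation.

price = 34.6464
boundary = - - - 69.3630 59.4209 69.3630 80.9686 94.5159 110.3300
tree:
34.6464
43.8321 24.3670
53.9232 32.6062 15.0693
64.4070 42.3572 21.6462 7.5971
74.3491 53.2072 30.2319 11.9143 2.6657
82.8661 64.4070 40.8005 18.2940 4.6348 0.4072
90.1624 74.3491 52.8014 27.3192 8.0125 0.7615 0.0000
96.4129 82.8661 64.4070 39.2541 13.7591 1.4240 0.0000 0.0000
101.7674 90.1624 74.3491 52.8014 23.4400 2.6630 0.0000 0.0000 0.0000
106.3545 96.4129 82.8661 64.4070 39.2541 4.9800 0.0000 0.0000 0.0000 0.0000

Δt=0.15656, u=1.16732, d=0.85667, q=0.46241, disc=e^(-rΔt)=0.99469
k=9 terminal: V=max(K-S,0) → 106.3545 96.4129 82.8661 64.4070 39.2541 4.9800 0.0000 0.0000 0.0000 0.0000
k=8: j=0 S=32.0026 intr=101.7674 cont=101.2172 V=101.7674[EX]; j=1 S=43.6076 intr=90.1624 cont=89.6702 V=90.1624[EX]; j=2 S=59.4209 intr=74.3491 cont=73.9359 V=74.3491[EX]; j=3 S=80.9686 intr=52.8014 cont=52.4959 V=52.8014[EX]; j=4 S=110.3300 intr=23.4400 cont=23.2812 V=23.4400[EX]; j=5 S=150.3387 intr=0.0000 cont=2.6630 V=2.6630[hold]; j=6 S=204.8556 intr=0.0000 cont=0.0000 V=0.0000[hold]; j=7 S=279.1419 intr=0.0000 cont=0.0000 V=0.0000[hold]; j=8 S=380.3663 intr=0.0000 cont=0.0000 V=0.0000[hold]  S*(8)=110.3300
k=7: j=0 S=37.3571 intr=96.4129 cont=95.8894 V=96.4129[EX]; j=1 S=50.9039 intr=82.8661 cont=82.4104 V=82.8661[EX]; j=2 S=69.3630 intr=64.4070 cont=64.0435 V=64.4070[EX]; j=3 S=94.5159 intr=39.2541 cont=39.0162 V=39.2541[EX]; j=4 S=128.7900 intr=4.9800 cont=13.7591 V=13.7591[hold]; j=5 S=175.4928 intr=0.0000 cont=1.4240 V=1.4240[hold]; j=6 S=239.1313 intr=0.0000 cont=0.0000 V=0.0000[hold]; j=7 S=325.8468 intr=0.0000 cont=0.0000 V=0.0000[hold]  S*(7)=94.5159
k=6: j=0 S=43.6076 intr=90.1624 cont=89.6702 V=90.1624[EX]; j=1 S=59.4209 intr=74.3491 cont=73.9359 V=74.3491[EX]; j=2 S=80.9686 intr=52.8014 cont=52.4959 V=52.8014[EX]; j=3 S=110.3300 intr=23.4400 cont=27.3192 V=27.3192[hold]; j=4 S=150.3387 intr=0.0000 cont=8.0125 V=8.0125[hold]; j=5 S=204.8556 intr=0.0000 cont=0.7615 V=0.7615[hold]; j=6 S=279.1419 intr=0.0000 cont=0.0000 V=0.0000[hold]  S*(6)=80.9686
k=5: j=0 S=50.9039 intr=82.8661 cont=82.4104 V=82.8661[EX]; j=1 S=69.3630 intr=64.4070 cont=64.0435 V=64.4070[EX]; j=2 S=94.5159 intr=39.2541 cont=40.8005 V=40.8005[hold]; j=3 S=128.7900 intr=4.9800 cont=18.2940 V=18.2940[hold]; j=4 S=175.4928 intr=0.0000 cont=4.6348 V=4.6348[hold]; j=5 S=239.1313 intr=0.0000 cont=0.4072 V=0.4072[hold]  S*(5)=69.3630
k=4: j=0 S=59.4209 intr=74.3491 cont=73.9359 V=74.3491[EX]; j=1 S=80.9686 intr=52.8014 cont=53.2072 V=53.2072[hold]; j=2 S=110.3300 intr=23.4400 cont=30.2319 V=30.2319[hold]; j=3 S=150.3387 intr=0.0000 cont=11.9143 V=11.9143[hold]; j=4 S=204.8556 intr=0.0000 cont=2.6657 V=2.6657[hold]  S*(4)=59.4209
k=3: j=0 S=69.3630 intr=64.4070 cont=64.2301 V=64.4070[EX]; j=1 S=94.5159 intr=39.2541 cont=42.3572 V=42.3572[hold]; j=2 S=128.7900 intr=4.9800 cont=21.6462 V=21.6462[hold]; j=3 S=175.4928 intr=0.0000 cont=7.5971 V=7.5971[hold]  S*(3)=69.3630
k=2: j=0 S=80.9686 intr=52.8014 cont=53.9232 V=53.9232[hold]; j=1 S=110.3300 intr=23.4400 cont=32.6062 V=32.6062[hold]; j=2 S=150.3387 intr=0.0000 cont=15.0693 V=15.0693[hold]  S*(2)=-
k=1: j=0 S=94.5159 intr=39.2541 cont=43.8321 V=43.8321[hold]; j=1 S=128.7900 intr=4.9800 cont=24.3670 V=24.3670[hold]  S*(1)=-
k=0: j=0 S=110.3300 intr=23.4400 cont=34.6464 V=34.6464[hold]  S*(0)=-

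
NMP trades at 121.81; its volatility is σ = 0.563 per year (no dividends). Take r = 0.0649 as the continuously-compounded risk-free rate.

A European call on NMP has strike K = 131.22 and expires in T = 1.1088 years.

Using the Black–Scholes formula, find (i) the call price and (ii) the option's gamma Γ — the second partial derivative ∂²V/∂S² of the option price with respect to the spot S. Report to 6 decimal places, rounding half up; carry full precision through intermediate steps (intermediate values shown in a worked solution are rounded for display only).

price = 28.278192
Γ = 0.005293

σ√T = 0.563·√1.1088 = 0.592837
d₁ = (ln(S/K) + (r+σ²/2)T) / (σ√T) = (ln(121.81/131.22) + (0.0649+0.563²/2)·1.1088) / 0.592837 = (-0.074413 + 0.247689) / 0.592837 = 0.292283
d₂ = d₁ − σ√T = 0.292283 − 0.592837 = -0.300554
e^{−rT} = 0.930567
N(d₁) = 0.614965,  N(d₂) = 0.381877
Call price V = S·N(d₁) − K·e^{−rT}·N(d₂) = 74.908857 − 46.630666 = 28.278192
φ(d₁) = (1/√(2π))·e^{−d₁²/2} = 0.382260
Γ = φ(d₁) / (S·σ·√T) = 0.005293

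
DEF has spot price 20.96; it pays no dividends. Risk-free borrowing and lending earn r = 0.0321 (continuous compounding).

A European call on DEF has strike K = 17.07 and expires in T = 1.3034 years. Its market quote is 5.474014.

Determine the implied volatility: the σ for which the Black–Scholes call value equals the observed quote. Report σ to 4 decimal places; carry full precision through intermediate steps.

sigma = 0.3028

At σ = 0.3028 the Black–Scholes value reproduces the quote:
σ√T = 0.3028·√1.3034 = 0.345696
d₁ = (ln(S/K) + (r+σ²/2)T) / (σ√T) = (ln(20.96/17.07) + (0.0321+0.3028²/2)·1.3034) / 0.345696 = (0.205293 + 0.101592) / 0.345696 = 0.887731
d₂ = d₁ − σ√T = 0.887731 − 0.345696 = 0.542035
e^{−rT} = 0.959024
N(d₁) = 0.812657,  N(d₂) = 0.706103
V = S·N(d₁) − K·e^{−rT}·N(d₂) = 17.033298 − 11.559284 = 5.474014 (equal to the quote); since ∂V/∂σ > 0 for all σ, the implied volatility is unique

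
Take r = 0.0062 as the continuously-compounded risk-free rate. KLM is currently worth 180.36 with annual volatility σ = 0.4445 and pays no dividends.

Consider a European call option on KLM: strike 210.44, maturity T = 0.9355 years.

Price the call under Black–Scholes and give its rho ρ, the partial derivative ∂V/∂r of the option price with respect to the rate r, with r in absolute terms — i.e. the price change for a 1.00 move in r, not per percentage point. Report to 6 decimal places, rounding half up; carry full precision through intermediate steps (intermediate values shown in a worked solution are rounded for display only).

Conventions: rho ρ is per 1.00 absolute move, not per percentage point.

price = 20.645322
ρ = 56.302402

σ√T = 0.4445·√0.9355 = 0.429926
d₁ = (ln(S/K) + (r+σ²/2)T) / (σ√T) = (ln(180.36/210.44) + (0.0062+0.4445²/2)·0.9355) / 0.429926 = (-0.154246 + 0.098218) / 0.429926 = -0.130319
d₂ = d₁ − σ√T = -0.130319 − 0.429926 = -0.560245
e^{−rT} = 0.994217
N(d₁) = 0.448157,  N(d₂) = 0.287656
Call price V = S·N(d₁) − K·e^{−rT}·N(d₂) = 80.829611 − 60.184288 = 20.645322
ρ = K·T·e^{−rT}·N(d₂) = 56.302402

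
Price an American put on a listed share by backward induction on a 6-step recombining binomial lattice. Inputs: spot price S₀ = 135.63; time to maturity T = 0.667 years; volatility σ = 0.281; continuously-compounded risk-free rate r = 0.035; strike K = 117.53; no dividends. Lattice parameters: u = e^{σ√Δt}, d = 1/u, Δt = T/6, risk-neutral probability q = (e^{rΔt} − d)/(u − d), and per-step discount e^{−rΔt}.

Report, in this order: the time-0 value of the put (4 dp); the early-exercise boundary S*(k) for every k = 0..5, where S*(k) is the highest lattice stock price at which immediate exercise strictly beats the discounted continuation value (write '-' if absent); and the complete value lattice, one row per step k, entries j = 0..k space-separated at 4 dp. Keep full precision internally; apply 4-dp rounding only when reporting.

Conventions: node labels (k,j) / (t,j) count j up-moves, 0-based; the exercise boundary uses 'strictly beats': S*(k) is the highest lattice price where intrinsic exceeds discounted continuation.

price = 4.1938
boundary = - - - - 93.2394 102.3973
tree:
4.1938
6.8098 1.5830
10.7849 2.8461 0.3189
16.5393 5.0541 0.6370 0.0000
24.2906 8.8356 1.2723 0.0000 0.0000
32.6295 15.1327 2.5411 0.0000 0.0000 0.0000
40.2226 24.2906 5.0753 0.0000 0.0000 0.0000 0.0000

Δt=0.11117  u=1.09822  d=0.91056  q=0.49737  discount=0.99612
step 6 (expiry): payoffs max(K−S,0) = 40.2226 24.2906 5.0753 0.0000 0.0000 0.0000 0.0000
step 5: (k=5,j=0): S=84.9005, K−S=32.6295, hold=32.1731 ⇒ V=32.6295 exercise | (k=5,j=1): S=102.3973, K−S=15.1327, hold=14.6763 ⇒ V=15.1327 exercise | (k=5,j=2): S=123.4999, K−S=0.0000, hold=2.5411 ⇒ V=2.5411 continue | (k=5,j=3): S=148.9515, K−S=0.0000, hold=0.0000 ⇒ V=0.0000 continue | (k=5,j=4): S=179.6483, K−S=0.0000, hold=0.0000 ⇒ V=0.0000 continue | (k=5,j=5): S=216.6712, K−S=0.0000, hold=0.0000 ⇒ V=0.0000 continue  boundary S*=102.3973
step 4: (k=4,j=0): S=93.2394, K−S=24.2906, hold=23.8342 ⇒ V=24.2906 exercise | (k=4,j=1): S=112.4547, K−S=5.0753, hold=8.8356 ⇒ V=8.8356 continue | (k=4,j=2): S=135.6300, K−S=0.0000, hold=1.2723 ⇒ V=1.2723 continue | (k=4,j=3): S=163.5814, K−S=0.0000, hold=0.0000 ⇒ V=0.0000 continue | (k=4,j=4): S=197.2932, K−S=0.0000, hold=0.0000 ⇒ V=0.0000 continue  boundary S*=93.2394
step 3: (k=3,j=0): S=102.3973, K−S=15.1327, hold=16.5393 ⇒ V=16.5393 continue | (k=3,j=1): S=123.4999, K−S=0.0000, hold=5.0541 ⇒ V=5.0541 continue | (k=3,j=2): S=148.9515, K−S=0.0000, hold=0.6370 ⇒ V=0.6370 continue | (k=3,j=3): S=179.6483, K−S=0.0000, hold=0.0000 ⇒ V=0.0000 continue  boundary S*=-
step 2: (k=2,j=0): S=112.4547, K−S=5.0753, hold=10.7849 ⇒ V=10.7849 continue | (k=2,j=1): S=135.6300, K−S=0.0000, hold=2.8461 ⇒ V=2.8461 continue | (k=2,j=2): S=163.5814, K−S=0.0000, hold=0.3189 ⇒ V=0.3189 continue  boundary S*=-
step 1: (k=1,j=0): S=123.4999, K−S=0.0000, hold=6.8098 ⇒ V=6.8098 continue | (k=1,j=1): S=148.9515, K−S=0.0000, hold=1.5830 ⇒ V=1.5830 continue  boundary S*=-
step 0: (k=0,j=0): S=135.6300, K−S=0.0000, hold=4.1938 ⇒ V=4.1938 continue  boundary S*=-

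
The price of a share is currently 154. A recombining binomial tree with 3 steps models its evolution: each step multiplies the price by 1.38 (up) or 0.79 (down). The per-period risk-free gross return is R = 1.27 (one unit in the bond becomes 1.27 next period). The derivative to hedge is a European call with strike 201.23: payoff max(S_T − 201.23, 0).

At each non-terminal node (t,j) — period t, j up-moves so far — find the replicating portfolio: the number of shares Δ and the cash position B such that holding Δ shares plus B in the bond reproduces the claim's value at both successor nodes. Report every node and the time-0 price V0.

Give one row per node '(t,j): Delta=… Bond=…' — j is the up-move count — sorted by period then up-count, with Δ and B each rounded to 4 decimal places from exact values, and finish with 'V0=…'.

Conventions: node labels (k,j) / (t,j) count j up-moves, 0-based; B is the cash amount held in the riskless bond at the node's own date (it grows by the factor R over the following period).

(0,0): Delta=0.8446 Bond=-71.0620
(1,0): Delta=0.2718 Bond=-20.5720
(1,1): Delta=0.9197 Bond=-106.2164
(2,0): Delta=0.0000 Bond=0.0000
(2,1): Delta=0.3075 Bond=-32.1138
(2,2): Delta=1.0000 Bond=-158.4488
V0=58.9990

Since d<R<u, set p* = (R−d)/(u−d) = 0.8136; price each node as the discounted p*-expectation of its children.
Terminal payoffs: V(3,0)=0.0000, V(3,1)=0.0000, V(3,2)=30.4593, V(3,3)=203.4931
  t=2,j=0: stock 96.1114 → up 132.6337 (V=0.0000), down 75.9280 (V=0.0000). Price 0.0000; hedge Δ=0.0000, bond B=0.0000.
  t=2,j=1: stock 167.8908 → up 231.6893 (V=30.4593), down 132.6337 (V=0.0000). Price 19.5122; hedge Δ=0.3075, bond B=-32.1138.
  t=2,j=2: stock 293.2776 → up 404.7231 (V=203.4931), down 231.6893 (V=30.4593). Price 134.8288; hedge Δ=1.0000, bond B=-158.4488.
  t=1,j=0: stock 121.6600 → up 167.8908 (V=19.5122), down 96.1114 (V=0.0000). Price 12.4995; hedge Δ=0.2718, bond B=-20.5720.
  t=1,j=1: stock 212.5200 → up 293.2776 (V=134.8288), down 167.8908 (V=19.5122). Price 89.2355; hedge Δ=0.9197, bond B=-106.2164.
  t=0,j=0: stock 154.0000 → up 212.5200 (V=89.2355), down 121.6600 (V=12.4995). Price 58.9990; hedge Δ=0.8446, bond B=-71.0620.
Sanity check at the root: Δ(0,0)·S0 + B(0,0) reproduces V0 = 58.9990.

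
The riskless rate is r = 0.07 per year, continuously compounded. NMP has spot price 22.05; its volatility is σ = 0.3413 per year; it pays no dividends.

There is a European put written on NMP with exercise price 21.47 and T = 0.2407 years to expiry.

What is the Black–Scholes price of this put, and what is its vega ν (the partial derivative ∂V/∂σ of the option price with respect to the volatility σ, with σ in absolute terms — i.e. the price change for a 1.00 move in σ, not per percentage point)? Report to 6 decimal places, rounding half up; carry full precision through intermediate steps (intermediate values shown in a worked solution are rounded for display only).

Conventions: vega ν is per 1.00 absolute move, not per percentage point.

σ√T = 0.3413·√0.2407 = 0.167446
d₁ = (ln(S/K) + (r+σ²/2)T) / (σ√T) = (ln(22.05/21.47) + (0.07+0.3413²/2)·0.2407) / 0.167446 = (0.026656 + 0.030868) / 0.167446 = 0.343538
d₂ = d₁ − σ√T = 0.343538 − 0.167446 = 0.176092
e^{−rT} = 0.983292
N(−d₁) = 0.365597,  N(−d₂) = 0.430111
Put price V = K·e^{−rT}·N(−d₂) − S·N(−d₁) = 9.080188 − 8.061409 = 1.018779
φ(d₁) = (1/√(2π))·e^{−d₁²/2} = 0.376082
ν = S·φ(d₁)·√T = 4.068453

price = 1.018779
ν = 4.068453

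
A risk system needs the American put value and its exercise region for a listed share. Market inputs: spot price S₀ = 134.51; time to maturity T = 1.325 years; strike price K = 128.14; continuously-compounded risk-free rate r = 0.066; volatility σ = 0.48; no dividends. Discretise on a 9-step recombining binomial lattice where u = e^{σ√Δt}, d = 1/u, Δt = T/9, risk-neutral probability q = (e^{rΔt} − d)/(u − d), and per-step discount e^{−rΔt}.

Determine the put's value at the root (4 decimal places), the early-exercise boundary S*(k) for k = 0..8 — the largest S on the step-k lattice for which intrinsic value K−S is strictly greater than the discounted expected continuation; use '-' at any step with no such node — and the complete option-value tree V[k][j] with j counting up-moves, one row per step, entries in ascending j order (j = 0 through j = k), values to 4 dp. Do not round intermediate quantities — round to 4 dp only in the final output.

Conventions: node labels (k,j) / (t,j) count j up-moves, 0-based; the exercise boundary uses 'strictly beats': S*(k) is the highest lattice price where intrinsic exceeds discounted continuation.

params: Δt=0.14722 u=1.20222 d=0.83179 q=0.48044 e^(-rΔt)=0.99033
t_9 payoffs: 102.5020 91.0843 74.5818 50.7299 16.2558 0.0000 0.0000 0.0000 0.0000 0.0000
t_8: node(8,0) S=30.8226 payoff=97.3174 vs cont=96.0783 → 97.3174 [stop]  node(8,1) S=44.5493 payoff=83.5907 vs cont=82.3517 → 83.5907 [stop]  node(8,2) S=64.3890 payoff=63.7510 vs cont=62.5119 → 63.7510 [stop]  node(8,3) S=93.0643 payoff=35.0757 vs cont=33.8366 → 35.0757 [stop]  node(8,4) S=134.5100 payoff=0.0000 vs cont=8.3641 → 8.3641 [wait]  node(8,5) S=194.4133 payoff=0.0000 vs cont=0.0000 → 0.0000 [wait]  node(8,6) S=280.9942 payoff=0.0000 vs cont=0.0000 → 0.0000 [wait]  node(8,7) S=406.1333 payoff=0.0000 vs cont=0.0000 → 0.0000 [wait]  node(8,8) S=587.0026 payoff=0.0000 vs cont=0.0000 → 0.0000 [wait]  ⇒ S*(8)=93.0643
t_7: node(7,0) S=37.0557 payoff=91.0843 vs cont=89.8453 → 91.0843 [stop]  node(7,1) S=53.5582 payoff=74.5818 vs cont=73.3427 → 74.5818 [stop]  node(7,2) S=77.4101 payoff=50.7299 vs cont=49.4909 → 50.7299 [stop]  node(7,3) S=111.8842 payoff=16.2558 vs cont=22.0272 → 22.0272 [wait]  node(7,4) S=161.7113 payoff=0.0000 vs cont=4.3036 → 4.3036 [wait]  node(7,5) S=233.7285 payoff=0.0000 vs cont=0.0000 → 0.0000 [wait]  node(7,6) S=337.8181 payoff=0.0000 vs cont=0.0000 → 0.0000 [wait]  node(7,7) S=488.2636 payoff=0.0000 vs cont=0.0000 → 0.0000 [wait]  ⇒ S*(7)=77.4101
t_6: node(6,0) S=44.5493 payoff=83.5907 vs cont=82.3517 → 83.5907 [stop]  node(6,1) S=64.3890 payoff=63.7510 vs cont=62.5119 → 63.7510 [stop]  node(6,2) S=93.0643 payoff=35.0757 vs cont=36.5826 → 36.5826 [wait]  node(6,3) S=134.5100 payoff=0.0000 vs cont=13.3813 → 13.3813 [wait]  node(6,4) S=194.4133 payoff=0.0000 vs cont=2.2143 → 2.2143 [wait]  node(6,5) S=280.9942 payoff=0.0000 vs cont=0.0000 → 0.0000 [wait]  node(6,6) S=406.1333 payoff=0.0000 vs cont=0.0000 → 0.0000 [wait]  ⇒ S*(6)=64.3890
t_5: node(5,0) S=53.5582 payoff=74.5818 vs cont=73.3427 → 74.5818 [stop]  node(5,1) S=77.4101 payoff=50.7299 vs cont=50.2079 → 50.7299 [stop]  node(5,2) S=111.8842 payoff=16.2558 vs cont=25.1897 → 25.1897 [wait]  node(5,3) S=161.7113 payoff=0.0000 vs cont=7.9387 → 7.9387 [wait]  node(5,4) S=233.7285 payoff=0.0000 vs cont=1.1393 → 1.1393 [wait]  node(5,5) S=337.8181 payoff=0.0000 vs cont=0.0000 → 0.0000 [wait]  ⇒ S*(5)=77.4101
t_4: node(4,0) S=64.3890 payoff=63.7510 vs cont=62.5119 → 63.7510 [stop]  node(4,1) S=93.0643 payoff=35.0757 vs cont=38.0874 → 38.0874 [wait]  node(4,2) S=134.5100 payoff=0.0000 vs cont=16.7381 → 16.7381 [wait]  node(4,3) S=194.4133 payoff=0.0000 vs cont=4.6268 → 4.6268 [wait]  node(4,4) S=280.9942 payoff=0.0000 vs cont=0.5862 → 0.5862 [wait]  ⇒ S*(4)=64.3890
t_3: node(3,0) S=77.4101 payoff=50.7299 vs cont=50.9238 → 50.9238 [wait]  node(3,1) S=111.8842 payoff=16.2558 vs cont=27.5611 → 27.5611 [wait]  node(3,2) S=161.7113 payoff=0.0000 vs cont=10.8137 → 10.8137 [wait]  node(3,3) S=233.7285 payoff=0.0000 vs cont=2.6596 → 2.6596 [wait]  ⇒ S*(3)=-
t_2: node(2,0) S=93.0643 payoff=35.0757 vs cont=39.3155 → 39.3155 [wait]  node(2,1) S=134.5100 payoff=0.0000 vs cont=19.3262 → 19.3262 [wait]  node(2,2) S=194.4133 payoff=0.0000 vs cont=6.8294 → 6.8294 [wait]  ⇒ S*(2)=-
t_1: node(1,0) S=111.8842 payoff=16.2558 vs cont=29.4244 → 29.4244 [wait]  node(1,1) S=161.7113 payoff=0.0000 vs cont=13.1934 → 13.1934 [wait]  ⇒ S*(1)=-
t_0: node(0,0) S=134.5100 payoff=0.0000 vs cont=21.4172 → 21.4172 [wait]  ⇒ S*(0)=-

price = 21.4172
boundary = - - - - 64.3890 77.4101 64.3890 77.4101 93.0643
tree:
21.4172
29.4244 13.1934
39.3155 19.3262 6.8294
50.9238 27.5611 10.8137 2.6596
63.7510 38.0874 16.7381 4.6268 0.5862
74.5818 50.7299 25.1897 7.9387 1.1393 0.0000
83.5907 63.7510 36.5826 13.3813 2.2143 0.0000 0.0000
91.0843 74.5818 50.7299 22.0272 4.3036 0.0000 0.0000 0.0000
97.3174 83.5907 63.7510 35.0757 8.3641 0.0000 0.0000 0.0000 0.0000
102.5020 91.0843 74.5818 50.7299 16.2558 0.0000 0.0000 0.0000 0.0000 0.0000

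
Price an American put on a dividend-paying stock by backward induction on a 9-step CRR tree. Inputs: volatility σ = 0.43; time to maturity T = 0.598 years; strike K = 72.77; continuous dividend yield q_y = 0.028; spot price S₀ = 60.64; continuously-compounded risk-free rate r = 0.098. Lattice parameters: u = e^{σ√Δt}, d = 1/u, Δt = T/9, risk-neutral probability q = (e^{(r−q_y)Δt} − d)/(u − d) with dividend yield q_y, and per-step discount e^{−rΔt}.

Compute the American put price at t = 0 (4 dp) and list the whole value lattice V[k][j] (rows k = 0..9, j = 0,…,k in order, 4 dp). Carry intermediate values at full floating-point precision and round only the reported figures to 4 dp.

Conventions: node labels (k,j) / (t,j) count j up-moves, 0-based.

params: Δt=0.06644 u=1.11722 d=0.89508 q=0.49331 e^(-rΔt)=0.99351
t_9 payoffs: 50.4074 44.8576 37.9305 29.2842 18.4922 5.0220 0.0000 0.0000 0.0000 0.0000
k=8: node(8,0) S=24.9839 payoff=47.7861 vs cont=47.3602 → 47.7861 [stop]  node(8,1) S=31.1842 payoff=41.5858 vs cont=41.1714 → 41.5858 [stop]  node(8,2) S=38.9233 payoff=33.8467 vs cont=33.4467 → 33.8467 [stop]  node(8,3) S=48.5830 payoff=24.1870 vs cont=23.8050 → 24.1870 [stop]  node(8,4) S=60.6400 payoff=12.1300 vs cont=11.7704 → 12.1300 [stop]  node(8,5) S=75.6892 payoff=0.0000 vs cont=2.5281 → 2.5281 [wait]  node(8,6) S=94.4732 payoff=0.0000 vs cont=0.0000 → 0.0000 [wait]  node(8,7) S=117.9189 payoff=0.0000 vs cont=0.0000 → 0.0000 [wait]  node(8,8) S=147.1831 payoff=0.0000 vs cont=0.0000 → 0.0000 [wait]
k=7: node(7,0) S=27.9124 payoff=44.8576 vs cont=44.4371 → 44.8576 [stop]  node(7,1) S=34.8395 payoff=37.9305 vs cont=37.5229 → 37.9305 [stop]  node(7,2) S=43.4858 payoff=29.2842 vs cont=28.8928 → 29.2842 [stop]  node(7,3) S=54.2778 payoff=18.4922 vs cont=18.1208 → 18.4922 [stop]  node(7,4) S=67.7480 payoff=5.0220 vs cont=7.3453 → 7.3453 [wait]  node(7,5) S=84.5612 payoff=0.0000 vs cont=1.2727 → 1.2727 [wait]  node(7,6) S=105.5470 payoff=0.0000 vs cont=0.0000 → 0.0000 [wait]  node(7,7) S=131.7409 payoff=0.0000 vs cont=0.0000 → 0.0000 [wait]
k=6: node(6,0) S=31.1842 payoff=41.5858 vs cont=41.1714 → 41.5858 [stop]  node(6,1) S=38.9233 payoff=33.8467 vs cont=33.4467 → 33.8467 [stop]  node(6,2) S=48.5830 payoff=24.1870 vs cont=23.8050 → 24.1870 [stop]  node(6,3) S=60.6400 payoff=12.1300 vs cont=12.9091 → 12.9091 [wait]  node(6,4) S=75.6892 payoff=0.0000 vs cont=4.3214 → 4.3214 [wait]  node(6,5) S=94.4732 payoff=0.0000 vs cont=0.6407 → 0.6407 [wait]  node(6,6) S=117.9189 payoff=0.0000 vs cont=0.0000 → 0.0000 [wait]
k=5: node(5,0) S=34.8395 payoff=37.9305 vs cont=37.5229 → 37.9305 [stop]  node(5,1) S=43.4858 payoff=29.2842 vs cont=28.8928 → 29.2842 [stop]  node(5,2) S=54.2778 payoff=18.4922 vs cont=18.5027 → 18.5027 [wait]  node(5,3) S=67.7480 payoff=5.0220 vs cont=8.6165 → 8.6165 [wait]  node(5,4) S=84.5612 payoff=0.0000 vs cont=2.4894 → 2.4894 [wait]  node(5,5) S=105.5470 payoff=0.0000 vs cont=0.3225 → 0.3225 [wait]
k=4: node(4,0) S=38.9233 payoff=33.8467 vs cont=33.4467 → 33.8467 [stop]  node(4,1) S=48.5830 payoff=24.1870 vs cont=23.8101 → 24.1870 [stop]  node(4,2) S=60.6400 payoff=12.1300 vs cont=13.5373 → 13.5373 [wait]  node(4,3) S=75.6892 payoff=0.0000 vs cont=5.5577 → 5.5577 [wait]  node(4,4) S=94.4732 payoff=0.0000 vs cont=1.4113 → 1.4113 [wait]
k=3: node(3,0) S=43.4858 payoff=29.2842 vs cont=28.8928 → 29.2842 [stop]  node(3,1) S=54.2778 payoff=18.4922 vs cont=18.8106 → 18.8106 [wait]  node(3,2) S=67.7480 payoff=5.0220 vs cont=9.5386 → 9.5386 [wait]  node(3,3) S=84.5612 payoff=0.0000 vs cont=3.4894 → 3.4894 [wait]
k=2: node(2,0) S=48.5830 payoff=24.1870 vs cont=23.9610 → 24.1870 [stop]  node(2,1) S=60.6400 payoff=12.1300 vs cont=14.1442 → 14.1442 [wait]  node(2,2) S=75.6892 payoff=0.0000 vs cont=6.5120 → 6.5120 [wait]
k=1: node(1,0) S=54.2778 payoff=18.4922 vs cont=19.1080 → 19.1080 [wait]  node(1,1) S=67.7480 payoff=5.0220 vs cont=10.3118 → 10.3118 [wait]
k=0: node(0,0) S=60.6400 payoff=12.1300 vs cont=14.6730 → 14.6730 [wait]

price = 14.6730
tree:
14.6730
19.1080 10.3118
24.1870 14.1442 6.5120
29.2842 18.8106 9.5386 3.4894
33.8467 24.1870 13.5373 5.5577 1.4113
37.9305 29.2842 18.5027 8.6165 2.4894 0.3225
41.5858 33.8467 24.1870 12.9091 4.3214 0.6407 0.0000
44.8576 37.9305 29.2842 18.4922 7.3453 1.2727 0.0000 0.0000
47.7861 41.5858 33.8467 24.1870 12.1300 2.5281 0.0000 0.0000 0.0000
50.4074 44.8576 37.9305 29.2842 18.4922 5.0220 0.0000 0.0000 0.0000 0.0000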